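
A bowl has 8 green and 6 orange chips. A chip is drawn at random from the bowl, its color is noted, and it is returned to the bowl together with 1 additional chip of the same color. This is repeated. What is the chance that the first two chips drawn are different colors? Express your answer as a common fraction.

16/35

Either green then orange, or orange then green; after the first draw the total is 15.
P = (8/14)·(6/15) + (6/14)·(8/15) = 16/35 ≈ 0.4571.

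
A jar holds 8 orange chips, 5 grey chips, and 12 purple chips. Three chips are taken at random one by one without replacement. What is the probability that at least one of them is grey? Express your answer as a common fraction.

Use the complement: P(at least one grey) = 1 − P(no grey).
P(none) = C(20,3)/C(25,3) = 1140/2300.
So P = 1 − 1140/2300 = 58/115 ≈ 0.5043.

58/115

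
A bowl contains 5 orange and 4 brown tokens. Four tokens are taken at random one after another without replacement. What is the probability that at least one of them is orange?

Use the complement: P(at least one orange) = 1 − P(no orange).
P(none) = C(4,4)/C(9,4) = 1/126.
So P = 1 − 1/126 = 125/126 ≈ 0.9921.

125/126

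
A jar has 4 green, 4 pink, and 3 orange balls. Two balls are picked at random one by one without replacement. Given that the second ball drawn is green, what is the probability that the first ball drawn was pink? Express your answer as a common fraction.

P(first=pink and the second ball drawn is green) = (4/11)·(4/10) = 8/55.
P(the second ball drawn is green) = Σ over first color = 6/55 + 8/55 + 6/55 = 4/11.
By Bayes, P(first=pink | the second ball drawn is green) = 8/55 / 4/11 = 2/5 ≈ 0.4000.

2/5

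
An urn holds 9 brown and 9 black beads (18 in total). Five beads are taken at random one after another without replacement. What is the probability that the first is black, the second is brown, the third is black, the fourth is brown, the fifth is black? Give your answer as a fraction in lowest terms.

3/85

Multiply the conditional probability of each draw in order, without replacement, so each draw removes one from its color and from the total.
P = (9/18) · (9/17) · (8/16) · (8/15) · (7/14) = 3/85 ≈ 0.0353.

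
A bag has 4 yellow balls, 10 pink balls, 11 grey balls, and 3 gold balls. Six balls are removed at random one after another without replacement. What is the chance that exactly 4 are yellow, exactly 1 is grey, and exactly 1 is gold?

Unordered draws without replacement: count favorable combinations over C(28,6).
Favorable = C(4,4) · C(10,0) · C(11,1) · C(3,1) = 33; total = C(28,6) = 376740.
P = 33/376740 = 11/125580 ≈ 0.0001.

11/125580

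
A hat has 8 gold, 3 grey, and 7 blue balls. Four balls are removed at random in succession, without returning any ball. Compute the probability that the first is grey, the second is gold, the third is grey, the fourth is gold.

7/1530

Multiply the conditional probability of each draw in order, without replacement, so each draw removes one from its color and from the total.
P = (3/18) · (8/17) · (2/16) · (7/15) = 7/1530 ≈ 0.0046.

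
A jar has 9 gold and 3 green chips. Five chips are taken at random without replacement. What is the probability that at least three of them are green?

1/22

Sum the hypergeometric tail for j = 3,…,3 green chips.
Favorable = C(3,3)·C(9,2) = 36; total = C(12,5) = 792.
P = 36/792 = 1/22 ≈ 0.0455.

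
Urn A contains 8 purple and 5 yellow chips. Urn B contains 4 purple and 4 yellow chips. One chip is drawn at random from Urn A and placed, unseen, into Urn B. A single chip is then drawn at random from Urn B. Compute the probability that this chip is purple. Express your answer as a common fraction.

20/39

Condition on how many of the transferred chips are purple (from Urn A: 8 purple of 13; then Urn B has 9 total).
  0 purple: C(8,0)C(5,1)/C(13,1) = 5/13; then P = 4/9
  1 purple: C(8,1)C(5,0)/C(13,1) = 8/13; then P = 5/9
P(purple from Urn B) = 20/39 ≈ 0.5128.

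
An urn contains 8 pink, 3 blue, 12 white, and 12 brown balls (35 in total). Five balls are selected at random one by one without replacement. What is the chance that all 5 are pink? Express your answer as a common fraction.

Unordered draws without replacement: count favorable combinations over C(35,5).
Favorable = C(8,5) · C(3,0) · C(12,0) · C(12,0) = 56; total = C(35,5) = 324632.
P = 56/324632 = 1/5797 ≈ 0.0002.

1/5797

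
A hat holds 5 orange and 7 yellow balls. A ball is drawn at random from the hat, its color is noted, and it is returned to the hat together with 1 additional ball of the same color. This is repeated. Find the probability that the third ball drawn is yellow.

Sum over the four possibilities for the first two draws (yellow/not-yellow each), tracking how the yellow count and total change by +1 per draw.
P(third is yellow) = 7/12 ≈ 0.5833. (In a Pólya urn every draw has the same marginal probability 7/12.)

7/12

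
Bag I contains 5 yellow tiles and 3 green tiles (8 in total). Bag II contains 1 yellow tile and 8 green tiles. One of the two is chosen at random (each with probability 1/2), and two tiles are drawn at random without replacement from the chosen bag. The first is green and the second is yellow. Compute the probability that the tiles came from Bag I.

P(E | Bag I) = 15/56; P(E | Bag II) = 1/9.
P(E) = 1/2·15/56 + 1/2·1/9 = 191/1008.
By Bayes' rule, P(Bag I | E) = 15/112 / 191/1008 = 135/191 ≈ 0.7068.

135/191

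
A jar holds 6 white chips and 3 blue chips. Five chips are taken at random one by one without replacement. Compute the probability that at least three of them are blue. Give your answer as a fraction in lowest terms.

5/42

Sum the hypergeometric tail for j = 3,…,3 blue chips.
Favorable = C(3,3)·C(6,2) = 15; total = C(9,5) = 126.
P = 15/126 = 5/42 ≈ 0.1190.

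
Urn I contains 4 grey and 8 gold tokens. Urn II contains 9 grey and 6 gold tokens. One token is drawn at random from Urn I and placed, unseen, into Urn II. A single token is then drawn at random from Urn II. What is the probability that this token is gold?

5/12

Condition on how many of the transferred tokens are gold (from Urn I: 8 gold of 12; then Urn II has 16 total).
  0 gold: C(8,0)C(4,1)/C(12,1) = 1/3; then P = 6/16
  1 gold: C(8,1)C(4,0)/C(12,1) = 2/3; then P = 7/16
P(gold from Urn II) = 5/12 ≈ 0.4167.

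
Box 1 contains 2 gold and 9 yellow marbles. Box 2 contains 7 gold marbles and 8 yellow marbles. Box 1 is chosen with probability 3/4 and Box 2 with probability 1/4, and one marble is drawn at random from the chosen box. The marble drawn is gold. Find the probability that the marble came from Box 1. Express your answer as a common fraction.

P(gold | Box 1) = 2/11; P(gold | Box 2) = 7/15.
P(gold) = 3/4·2/11 + 1/4·7/15 = 167/660.
By Bayes' rule, P(Box 1 | gold) = 3/22 / 167/660 = 90/167 ≈ 0.5389.

90/167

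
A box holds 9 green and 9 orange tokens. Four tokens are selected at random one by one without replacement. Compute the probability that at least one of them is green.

163/170

Use the complement: P(at least one green) = 1 − P(no green).
P(none) = C(9,4)/C(18,4) = 126/3060.
So P = 1 − 126/3060 = 163/170 ≈ 0.9588.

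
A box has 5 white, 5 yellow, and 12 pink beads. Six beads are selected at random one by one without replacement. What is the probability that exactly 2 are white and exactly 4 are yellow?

50/74613

Unordered draws without replacement: count favorable combinations over C(22,6).
Favorable = C(5,2) · C(5,4) · C(12,0) = 50; total = C(22,6) = 74613.
P = 50/74613 = 50/74613 ≈ 0.0007.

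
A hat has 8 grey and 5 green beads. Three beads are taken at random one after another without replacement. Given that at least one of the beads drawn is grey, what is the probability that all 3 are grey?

P(all 3 grey) = C(8,3)/C(13,3) = 28/143; P(at least one grey) = 1 − C(5,3)/C(13,3) = 138/143.
Since 'all 3 grey' ⊆ 'at least one grey', P(all 3 | at least one) = 28/143 / 138/143 = 14/69 ≈ 0.2029.

14/69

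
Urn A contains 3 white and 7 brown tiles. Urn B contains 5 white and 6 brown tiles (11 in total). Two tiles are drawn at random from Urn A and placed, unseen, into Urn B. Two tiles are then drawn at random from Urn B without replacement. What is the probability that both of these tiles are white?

98/585

Condition on how many of the transferred tiles are white (from Urn A: 3 white of 10; then Urn B has 13 total).
  0 white: C(3,0)C(7,2)/C(10,2) = 7/15; then P = C(5,2)/C(13,2) = 5/39
  1 white: C(3,1)C(7,1)/C(10,2) = 7/15; then P = C(6,2)/C(13,2) = 5/26
  2 white: C(3,2)C(7,0)/C(10,2) = 1/15; then P = C(7,2)/C(13,2) = 7/26
P(both white) = 98/585 ≈ 0.1675.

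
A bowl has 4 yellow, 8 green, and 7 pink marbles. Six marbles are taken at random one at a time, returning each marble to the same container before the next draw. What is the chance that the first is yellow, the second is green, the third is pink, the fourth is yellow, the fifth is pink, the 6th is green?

50176/47045881

Multiply the conditional probability of each draw in order, with replacement (the composition resets each draw).
P = (4/19) · (8/19) · (7/19) · (4/19) · (7/19) · (8/19) = 50176/47045881 ≈ 0.0011.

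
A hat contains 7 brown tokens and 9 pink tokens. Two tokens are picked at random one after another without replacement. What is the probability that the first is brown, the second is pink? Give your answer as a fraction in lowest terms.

21/80

Multiply the conditional probability of each draw in order, without replacement, so each draw removes one from its color and from the total.
P = (7/16) · (9/15) = 21/80 ≈ 0.2625.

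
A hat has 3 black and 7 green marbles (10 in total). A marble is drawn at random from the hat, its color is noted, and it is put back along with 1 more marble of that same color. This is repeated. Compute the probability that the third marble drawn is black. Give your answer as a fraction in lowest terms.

Sum over the four possibilities for the first two draws (black/not-black each), tracking how the black count and total change by +1 per draw.
P(third is black) = 3/10 ≈ 0.3000. (In a Pólya urn every draw has the same marginal probability 3/10.)

3/10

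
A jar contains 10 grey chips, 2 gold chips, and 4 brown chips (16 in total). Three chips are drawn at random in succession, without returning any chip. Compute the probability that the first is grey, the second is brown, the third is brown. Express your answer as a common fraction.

Multiply the conditional probability of each draw in order, without replacement, so each draw removes one from its color and from the total.
P = (10/16) · (4/15) · (3/14) = 1/28 ≈ 0.0357.

1/28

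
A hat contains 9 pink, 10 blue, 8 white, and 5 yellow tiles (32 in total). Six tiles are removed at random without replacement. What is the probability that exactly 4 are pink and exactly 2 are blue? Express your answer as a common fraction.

45/7192

Unordered draws without replacement: count favorable combinations over C(32,6).
Favorable = C(9,4) · C(10,2) · C(8,0) · C(5,0) = 5670; total = C(32,6) = 906192.
P = 5670/906192 = 45/7192 ≈ 0.0063.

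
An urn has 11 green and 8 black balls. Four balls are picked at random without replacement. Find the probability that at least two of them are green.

Sum the hypergeometric tail for j = 2,…,4 green balls.
Favorable = C(11,2)·C(8,2) + C(11,3)·C(8,1) + C(11,4)·C(8,0) = 3190; total = C(19,4) = 3876.
P = 3190/3876 = 1595/1938 ≈ 0.8230.

1595/1938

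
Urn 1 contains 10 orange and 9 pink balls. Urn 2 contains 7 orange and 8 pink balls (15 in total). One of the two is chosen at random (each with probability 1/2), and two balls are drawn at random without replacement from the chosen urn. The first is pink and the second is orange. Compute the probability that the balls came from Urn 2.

P(E | Urn 1) = 5/19; P(E | Urn 2) = 4/15.
P(E) = 1/2·5/19 + 1/2·4/15 = 151/570.
By Bayes' rule, P(Urn 2 | E) = 2/15 / 151/570 = 76/151 ≈ 0.5033.

76/151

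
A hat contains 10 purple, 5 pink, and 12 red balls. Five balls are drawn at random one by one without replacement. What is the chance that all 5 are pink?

1/80730

Unordered draws without replacement: count favorable combinations over C(27,5).
Favorable = C(10,0) · C(5,5) · C(12,0) = 1; total = C(27,5) = 80730.
P = 1/80730 = 1/80730 ≈ 0.0000.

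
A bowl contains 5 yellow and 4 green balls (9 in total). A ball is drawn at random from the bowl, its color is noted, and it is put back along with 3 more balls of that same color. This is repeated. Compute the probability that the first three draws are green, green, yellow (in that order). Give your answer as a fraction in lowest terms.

Track the composition after each reinforcement of +3.
P = (4/9) · (7/12) · (5/15) = 7/81 ≈ 0.0864.

7/81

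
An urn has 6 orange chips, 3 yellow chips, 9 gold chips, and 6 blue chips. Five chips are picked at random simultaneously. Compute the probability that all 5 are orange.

1/7084

Unordered draws without replacement: count favorable combinations over C(24,5).
Favorable = C(6,5) · C(3,0) · C(9,0) · C(6,0) = 6; total = C(24,5) = 42504.
P = 6/42504 = 1/7084 ≈ 0.0001.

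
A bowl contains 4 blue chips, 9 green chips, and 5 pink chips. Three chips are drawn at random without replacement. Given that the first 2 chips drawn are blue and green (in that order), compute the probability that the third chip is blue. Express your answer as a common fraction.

3/16

After removing 1 blue, 1 green, the bowl has 3 blue out of 16 remaining.
P(third is blue | given) = 3/16 ≈ 0.1875.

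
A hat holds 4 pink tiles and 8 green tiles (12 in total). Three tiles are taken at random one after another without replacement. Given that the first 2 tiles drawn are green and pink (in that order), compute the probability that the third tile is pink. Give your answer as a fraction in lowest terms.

After removing 1 pink, 1 green, the hat has 3 pink out of 10 remaining.
P(third is pink | given) = 3/10 ≈ 0.3000.

3/10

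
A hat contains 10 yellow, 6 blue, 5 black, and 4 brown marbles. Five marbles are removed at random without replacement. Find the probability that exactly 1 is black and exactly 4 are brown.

Unordered draws without replacement: count favorable combinations over C(25,5).
Favorable = C(10,0) · C(6,0) · C(5,1) · C(4,4) = 5; total = C(25,5) = 53130.
P = 5/53130 = 1/10626 ≈ 0.0001.

1/10626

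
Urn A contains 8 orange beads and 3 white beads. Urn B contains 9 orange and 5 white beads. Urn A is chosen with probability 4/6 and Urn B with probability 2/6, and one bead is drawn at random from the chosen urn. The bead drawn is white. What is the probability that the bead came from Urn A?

84/139

P(white | Urn A) = 3/11; P(white | Urn B) = 5/14.
P(white) = 2/3·3/11 + 1/3·5/14 = 139/462.
By Bayes' rule, P(Urn A | white) = 2/11 / 139/462 = 84/139 ≈ 0.6043.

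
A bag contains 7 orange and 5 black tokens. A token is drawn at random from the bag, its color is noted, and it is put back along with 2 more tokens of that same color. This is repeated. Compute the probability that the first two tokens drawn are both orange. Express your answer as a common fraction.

After a orange draw the bag holds 9 orange out of 14.
P = (7/12)·(9/14) = 3/8 ≈ 0.3750.

3/8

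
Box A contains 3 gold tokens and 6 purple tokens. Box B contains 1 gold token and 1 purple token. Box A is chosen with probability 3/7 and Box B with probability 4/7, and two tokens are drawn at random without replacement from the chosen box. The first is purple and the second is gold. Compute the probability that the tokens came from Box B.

8/11

P(E | Box A) = 1/4; P(E | Box B) = 1/2.
P(E) = 3/7·1/4 + 4/7·1/2 = 11/28.
By Bayes' rule, P(Box B | E) = 2/7 / 11/28 = 8/11 ≈ 0.7273.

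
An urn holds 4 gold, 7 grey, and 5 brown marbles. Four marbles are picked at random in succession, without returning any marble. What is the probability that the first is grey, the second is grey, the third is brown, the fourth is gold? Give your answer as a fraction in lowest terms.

1/52

Multiply the conditional probability of each draw in order, without replacement, so each draw removes one from its color and from the total.
P = (7/16) · (6/15) · (5/14) · (4/13) = 1/52 ≈ 0.0192.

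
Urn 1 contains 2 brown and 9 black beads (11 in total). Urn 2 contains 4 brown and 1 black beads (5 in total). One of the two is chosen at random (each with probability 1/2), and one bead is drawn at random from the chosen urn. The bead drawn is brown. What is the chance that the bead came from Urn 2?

22/27

P(brown | Urn 1) = 2/11; P(brown | Urn 2) = 4/5.
P(brown) = 1/2·2/11 + 1/2·4/5 = 27/55.
By Bayes' rule, P(Urn 2 | brown) = 2/5 / 27/55 = 22/27 ≈ 0.8148.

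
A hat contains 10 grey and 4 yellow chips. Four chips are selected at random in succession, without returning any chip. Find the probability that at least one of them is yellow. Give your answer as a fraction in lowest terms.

113/143

Use the complement: P(at least one yellow) = 1 − P(no yellow).
P(none) = C(10,4)/C(14,4) = 210/1001.
So P = 1 − 210/1001 = 113/143 ≈ 0.7902.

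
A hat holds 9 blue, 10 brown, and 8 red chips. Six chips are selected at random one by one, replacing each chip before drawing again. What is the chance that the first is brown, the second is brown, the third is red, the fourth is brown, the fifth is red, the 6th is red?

512000/387420489

Multiply the conditional probability of each draw in order, with replacement (the composition resets each draw).
P = (10/27) · (10/27) · (8/27) · (10/27) · (8/27) · (8/27) = 512000/387420489 ≈ 0.0013.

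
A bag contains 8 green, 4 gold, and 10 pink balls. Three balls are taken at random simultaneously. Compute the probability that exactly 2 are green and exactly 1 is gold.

4/55

Unordered draws without replacement: count favorable combinations over C(22,3).
Favorable = C(8,2) · C(4,1) · C(10,0) = 112; total = C(22,3) = 1540.
P = 112/1540 = 4/55 ≈ 0.0727.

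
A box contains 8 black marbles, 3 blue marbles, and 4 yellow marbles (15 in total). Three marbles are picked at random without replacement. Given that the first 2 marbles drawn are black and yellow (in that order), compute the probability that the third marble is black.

After removing 1 black, 1 yellow, the box has 7 black out of 13 remaining.
P(third is black | given) = 7/13 ≈ 0.5385.

7/13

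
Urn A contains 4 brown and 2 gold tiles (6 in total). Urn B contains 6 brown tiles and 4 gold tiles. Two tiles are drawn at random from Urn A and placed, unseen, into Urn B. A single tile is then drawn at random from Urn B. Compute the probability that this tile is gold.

Condition on how many of the transferred tiles are gold (from Urn A: 2 gold of 6; then Urn B has 12 total).
  0 gold: C(2,0)C(4,2)/C(6,2) = 2/5; then P = 4/12
  1 gold: C(2,1)C(4,1)/C(6,2) = 8/15; then P = 5/12
  2 gold: C(2,2)C(4,0)/C(6,2) = 1/15; then P = 6/12
P(gold from Urn B) = 7/18 ≈ 0.3889.

7/18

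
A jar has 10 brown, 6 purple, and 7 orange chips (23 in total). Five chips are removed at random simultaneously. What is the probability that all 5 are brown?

36/4807

Unordered draws without replacement: count favorable combinations over C(23,5).
Favorable = C(10,5) · C(6,0) · C(7,0) = 252; total = C(23,5) = 33649.
P = 252/33649 = 36/4807 ≈ 0.0075.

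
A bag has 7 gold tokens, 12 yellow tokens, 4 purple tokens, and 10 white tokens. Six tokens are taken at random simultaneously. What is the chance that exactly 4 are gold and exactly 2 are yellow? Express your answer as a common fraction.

Unordered draws without replacement: count favorable combinations over C(33,6).
Favorable = C(7,4) · C(12,2) · C(4,0) · C(10,0) = 2310; total = C(33,6) = 1107568.
P = 2310/1107568 = 15/7192 ≈ 0.0021.

15/7192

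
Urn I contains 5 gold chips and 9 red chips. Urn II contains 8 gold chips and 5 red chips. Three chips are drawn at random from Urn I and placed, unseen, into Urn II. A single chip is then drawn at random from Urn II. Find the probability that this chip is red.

Condition on how many of the transferred chips are red (from Urn I: 9 red of 14; then Urn II has 16 total).
  0 red: C(9,0)C(5,3)/C(14,3) = 5/182; then P = 5/16
  1 red: C(9,1)C(5,2)/C(14,3) = 45/182; then P = 6/16
  2 red: C(9,2)C(5,1)/C(14,3) = 45/91; then P = 7/16
  3 red: C(9,3)C(5,0)/C(14,3) = 3/13; then P = 8/16
P(red from Urn II) = 97/224 ≈ 0.4330.

97/224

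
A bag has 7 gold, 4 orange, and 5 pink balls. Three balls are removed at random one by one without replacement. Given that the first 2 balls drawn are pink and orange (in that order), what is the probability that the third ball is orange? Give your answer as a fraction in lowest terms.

3/14

After removing 1 orange, 1 pink, the bag has 3 orange out of 14 remaining.
P(third is orange | given) = 3/14 ≈ 0.2143.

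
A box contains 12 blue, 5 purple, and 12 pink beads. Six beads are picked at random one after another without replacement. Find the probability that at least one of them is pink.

Use the complement: P(at least one pink) = 1 − P(no pink).
P(none) = C(17,6)/C(29,6) = 12376/475020.
So P = 1 − 12376/475020 = 1271/1305 ≈ 0.9739.

1271/1305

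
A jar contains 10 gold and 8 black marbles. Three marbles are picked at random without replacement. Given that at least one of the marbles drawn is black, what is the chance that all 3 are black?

7/87

P(all 3 black) = C(8,3)/C(18,3) = 7/102; P(at least one black) = 1 − C(10,3)/C(18,3) = 29/34.
Since 'all 3 black' ⊆ 'at least one black', P(all 3 | at least one) = 7/102 / 29/34 = 7/87 ≈ 0.0805.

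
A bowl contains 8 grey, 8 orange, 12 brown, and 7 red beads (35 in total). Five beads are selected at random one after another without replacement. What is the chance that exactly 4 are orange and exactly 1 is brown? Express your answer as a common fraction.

15/5797

Unordered draws without replacement: count favorable combinations over C(35,5).
Favorable = C(8,0) · C(8,4) · C(12,1) · C(7,0) = 840; total = C(35,5) = 324632.
P = 840/324632 = 15/5797 ≈ 0.0026.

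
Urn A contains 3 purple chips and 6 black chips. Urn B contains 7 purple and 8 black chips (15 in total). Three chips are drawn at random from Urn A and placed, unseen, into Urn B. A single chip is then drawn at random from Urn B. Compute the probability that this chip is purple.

Condition on how many of the transferred chips are purple (from Urn A: 3 purple of 9; then Urn B has 18 total).
  0 purple: C(3,0)C(6,3)/C(9,3) = 5/21; then P = 7/18
  1 purple: C(3,1)C(6,2)/C(9,3) = 15/28; then P = 8/18
  2 purple: C(3,2)C(6,1)/C(9,3) = 3/14; then P = 9/18
  3 purple: C(3,3)C(6,0)/C(9,3) = 1/84; then P = 10/18
P(purple from Urn B) = 4/9 ≈ 0.4444.

4/9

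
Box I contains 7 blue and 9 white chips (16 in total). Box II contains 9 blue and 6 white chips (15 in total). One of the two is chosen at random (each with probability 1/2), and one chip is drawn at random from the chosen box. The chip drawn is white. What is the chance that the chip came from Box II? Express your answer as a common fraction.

P(white | Box I) = 9/16; P(white | Box II) = 2/5.
P(white) = 1/2·9/16 + 1/2·2/5 = 77/160.
By Bayes' rule, P(Box II | white) = 1/5 / 77/160 = 32/77 ≈ 0.4156.

32/77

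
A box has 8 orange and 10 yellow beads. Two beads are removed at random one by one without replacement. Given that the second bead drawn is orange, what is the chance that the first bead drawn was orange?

P(first=orange and the second bead drawn is orange) = (8/18)·(7/17) = 28/153.
P(the second bead drawn is orange) = Σ over first color = 28/153 + 40/153 = 4/9.
By Bayes, P(first=orange | the second bead drawn is orange) = 28/153 / 4/9 = 7/17 ≈ 0.4118.

7/17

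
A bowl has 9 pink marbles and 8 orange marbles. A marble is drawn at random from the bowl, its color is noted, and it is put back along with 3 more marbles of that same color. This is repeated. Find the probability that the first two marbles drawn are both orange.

After a orange draw the bowl holds 11 orange out of 20.
P = (8/17)·(11/20) = 22/85 ≈ 0.2588.

22/85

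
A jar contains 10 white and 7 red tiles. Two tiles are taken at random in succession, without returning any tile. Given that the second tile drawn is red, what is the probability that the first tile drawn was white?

P(first=white and the second tile drawn is red) = (10/17)·(7/16) = 35/136.
P(the second tile drawn is red) = Σ over first color = 35/136 + 21/136 = 7/17.
By Bayes, P(first=white | the second tile drawn is red) = 35/136 / 7/17 = 5/8 ≈ 0.6250.

5/8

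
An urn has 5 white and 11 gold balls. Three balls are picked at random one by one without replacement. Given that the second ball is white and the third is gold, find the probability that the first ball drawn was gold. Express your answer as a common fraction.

5/7

P(first=gold and the second ball is white and the third is gold) = (11/16)·(5/15)·(10/14) = 55/336.
P(E) = Σ over first color = 11/168 + 55/336 = 11/48.
By Bayes, P(first=gold | E) = 55/336 / 11/48 = 5/7 ≈ 0.7143.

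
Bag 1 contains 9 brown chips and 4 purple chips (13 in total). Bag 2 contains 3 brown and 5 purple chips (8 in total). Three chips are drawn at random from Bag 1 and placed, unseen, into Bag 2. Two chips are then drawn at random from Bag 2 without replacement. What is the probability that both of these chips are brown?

Condition on how many of the transferred chips are brown (from Bag 1: 9 brown of 13; then Bag 2 has 11 total).
  0 brown: C(9,0)C(4,3)/C(13,3) = 2/143; then P = C(3,2)/C(11,2) = 3/55
  1 brown: C(9,1)C(4,2)/C(13,3) = 27/143; then P = C(4,2)/C(11,2) = 6/55
  2 brown: C(9,2)C(4,1)/C(13,3) = 72/143; then P = C(5,2)/C(11,2) = 2/11
  3 brown: C(9,3)C(4,0)/C(13,3) = 42/143; then P = C(6,2)/C(11,2) = 3/11
P(both brown) = 138/715 ≈ 0.1930.

138/715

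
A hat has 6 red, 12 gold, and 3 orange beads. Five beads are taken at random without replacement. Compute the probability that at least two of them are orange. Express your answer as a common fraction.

17/133

Sum the hypergeometric tail for j = 2,…,3 orange beads.
Favorable = C(3,2)·C(18,3) + C(3,3)·C(18,2) = 2601; total = C(21,5) = 20349.
P = 2601/20349 = 17/133 ≈ 0.1278.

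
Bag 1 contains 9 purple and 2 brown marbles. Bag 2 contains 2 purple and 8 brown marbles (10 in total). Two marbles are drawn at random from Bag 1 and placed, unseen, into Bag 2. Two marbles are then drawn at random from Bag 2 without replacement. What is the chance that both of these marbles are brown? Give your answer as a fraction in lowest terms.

Condition on how many of the transferred marbles are brown (from Bag 1: 2 brown of 11; then Bag 2 has 12 total).
  0 brown: C(2,0)C(9,2)/C(11,2) = 36/55; then P = C(8,2)/C(12,2) = 14/33
  1 brown: C(2,1)C(9,1)/C(11,2) = 18/55; then P = C(9,2)/C(12,2) = 6/11
  2 brown: C(2,2)C(9,0)/C(11,2) = 1/55; then P = C(10,2)/C(12,2) = 15/22
P(both brown) = 567/1210 ≈ 0.4686.

567/1210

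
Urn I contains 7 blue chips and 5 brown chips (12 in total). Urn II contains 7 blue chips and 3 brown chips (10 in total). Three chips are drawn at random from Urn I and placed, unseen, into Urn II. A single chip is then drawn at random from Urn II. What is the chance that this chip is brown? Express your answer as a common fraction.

Condition on how many of the transferred chips are brown (from Urn I: 5 brown of 12; then Urn II has 13 total).
  0 brown: C(5,0)C(7,3)/C(12,3) = 7/44; then P = 3/13
  1 brown: C(5,1)C(7,2)/C(12,3) = 21/44; then P = 4/13
  2 brown: C(5,2)C(7,1)/C(12,3) = 7/22; then P = 5/13
  3 brown: C(5,3)C(7,0)/C(12,3) = 1/22; then P = 6/13
P(brown from Urn II) = 17/52 ≈ 0.3269.

17/52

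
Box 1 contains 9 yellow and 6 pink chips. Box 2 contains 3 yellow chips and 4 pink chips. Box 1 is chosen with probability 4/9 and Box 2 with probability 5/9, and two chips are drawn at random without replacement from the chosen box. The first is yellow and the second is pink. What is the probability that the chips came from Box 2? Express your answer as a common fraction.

25/43

P(E | Box 1) = 9/35; P(E | Box 2) = 2/7.
P(E) = 4/9·9/35 + 5/9·2/7 = 86/315.
By Bayes' rule, P(Box 2 | E) = 10/63 / 86/315 = 25/43 ≈ 0.5814.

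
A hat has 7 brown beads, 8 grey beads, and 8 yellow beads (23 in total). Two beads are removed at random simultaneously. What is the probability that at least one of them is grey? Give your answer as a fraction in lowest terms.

Use the complement: P(at least one grey) = 1 − P(no grey).
P(none) = C(15,2)/C(23,2) = 105/253.
So P = 1 − 105/253 = 148/253 ≈ 0.5850.

148/253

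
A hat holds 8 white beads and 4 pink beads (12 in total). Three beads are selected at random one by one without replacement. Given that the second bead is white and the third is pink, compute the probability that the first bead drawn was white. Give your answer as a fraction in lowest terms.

P(first=white and the second bead is white and the third is pink) = (8/12)·(7/11)·(4/10) = 28/165.
P(E) = Σ over first color = 28/165 + 4/55 = 8/33.
By Bayes, P(first=white | E) = 28/165 / 8/33 = 7/10 ≈ 0.7000.

7/10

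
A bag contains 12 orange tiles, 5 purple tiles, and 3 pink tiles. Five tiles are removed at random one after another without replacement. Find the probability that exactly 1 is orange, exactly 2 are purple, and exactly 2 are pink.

Unordered draws without replacement: count favorable combinations over C(20,5).
Favorable = C(12,1) · C(5,2) · C(3,2) = 360; total = C(20,5) = 15504.
P = 360/15504 = 15/646 ≈ 0.0232.

15/646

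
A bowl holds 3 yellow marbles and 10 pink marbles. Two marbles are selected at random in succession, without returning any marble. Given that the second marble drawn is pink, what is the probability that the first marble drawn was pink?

3/4

P(first=pink and the second marble drawn is pink) = (10/13)·(9/12) = 15/26.
P(the second marble drawn is pink) = Σ over first color = 5/26 + 15/26 = 10/13.
By Bayes, P(first=pink | the second marble drawn is pink) = 15/26 / 10/13 = 3/4 ≈ 0.7500.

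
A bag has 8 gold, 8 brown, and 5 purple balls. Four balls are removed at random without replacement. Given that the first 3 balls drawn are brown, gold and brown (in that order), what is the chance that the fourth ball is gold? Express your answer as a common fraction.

After removing 1 gold, 2 brown, the bag has 7 gold out of 18 remaining.
P(fourth is gold | given) = 7/18 ≈ 0.3889.

7/18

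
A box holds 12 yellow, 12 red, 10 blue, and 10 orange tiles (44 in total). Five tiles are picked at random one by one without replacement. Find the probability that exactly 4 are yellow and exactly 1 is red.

Unordered draws without replacement: count favorable combinations over C(44,5).
Favorable = C(12,4) · C(12,1) · C(10,0) · C(10,0) = 5940; total = C(44,5) = 1086008.
P = 5940/1086008 = 135/24682 ≈ 0.0055.

135/24682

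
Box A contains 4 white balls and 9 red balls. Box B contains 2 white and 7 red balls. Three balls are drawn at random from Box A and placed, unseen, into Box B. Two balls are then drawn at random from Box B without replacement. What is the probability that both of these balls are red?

Condition on how many of the transferred balls are red (from Box A: 9 red of 13; then Box B has 12 total).
  0 red: C(9,0)C(4,3)/C(13,3) = 2/143; then P = C(7,2)/C(12,2) = 7/22
  1 red: C(9,1)C(4,2)/C(13,3) = 27/143; then P = C(8,2)/C(12,2) = 14/33
  2 red: C(9,2)C(4,1)/C(13,3) = 72/143; then P = C(9,2)/C(12,2) = 6/11
  3 red: C(9,3)C(4,0)/C(13,3) = 42/143; then P = C(10,2)/C(12,2) = 15/22
P(both red) = 80/143 ≈ 0.5594.

80/143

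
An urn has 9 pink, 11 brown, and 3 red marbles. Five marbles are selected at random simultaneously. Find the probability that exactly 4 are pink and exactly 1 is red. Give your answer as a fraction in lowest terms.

54/4807

Unordered draws without replacement: count favorable combinations over C(23,5).
Favorable = C(9,4) · C(11,0) · C(3,1) = 378; total = C(23,5) = 33649.
P = 378/33649 = 54/4807 ≈ 0.0112.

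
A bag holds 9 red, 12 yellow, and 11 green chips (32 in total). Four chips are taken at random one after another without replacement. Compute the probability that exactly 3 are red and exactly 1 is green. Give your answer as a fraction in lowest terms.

Unordered draws without replacement: count favorable combinations over C(32,4).
Favorable = C(9,3) · C(12,0) · C(11,1) = 924; total = C(32,4) = 35960.
P = 924/35960 = 231/8990 ≈ 0.0257.

231/8990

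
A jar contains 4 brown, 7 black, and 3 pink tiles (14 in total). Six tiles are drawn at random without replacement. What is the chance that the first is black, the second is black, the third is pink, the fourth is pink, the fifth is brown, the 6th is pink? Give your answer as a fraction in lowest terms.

Multiply the conditional probability of each draw in order, without replacement, so each draw removes one from its color and from the total.
P = (7/14) · (6/13) · (3/12) · (2/11) · (4/10) · (1/9) = 1/2145 ≈ 0.0005.

1/2145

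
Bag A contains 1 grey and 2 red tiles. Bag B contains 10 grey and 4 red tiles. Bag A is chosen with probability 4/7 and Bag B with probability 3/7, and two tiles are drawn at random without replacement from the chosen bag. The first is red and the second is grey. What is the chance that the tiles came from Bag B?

P(E | Bag A) = 1/3; P(E | Bag B) = 20/91.
P(E) = 4/7·1/3 + 3/7·20/91 = 544/1911.
By Bayes' rule, P(Bag B | E) = 60/637 / 544/1911 = 45/136 ≈ 0.3309.

45/136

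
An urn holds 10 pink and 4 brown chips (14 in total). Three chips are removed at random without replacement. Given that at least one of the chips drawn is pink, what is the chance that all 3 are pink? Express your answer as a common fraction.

1/3

P(all 3 pink) = C(10,3)/C(14,3) = 30/91; P(at least one pink) = 1 − C(4,3)/C(14,3) = 90/91.
Since 'all 3 pink' ⊆ 'at least one pink', P(all 3 | at least one) = 30/91 / 90/91 = 1/3 ≈ 0.3333.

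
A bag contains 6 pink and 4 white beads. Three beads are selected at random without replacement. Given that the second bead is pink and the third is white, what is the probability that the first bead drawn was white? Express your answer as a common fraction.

P(first=white and the second bead is pink and the third is white) = (4/10)·(6/9)·(3/8) = 1/10.
P(E) = Σ over first color = 1/6 + 1/10 = 4/15.
By Bayes, P(first=white | E) = 1/10 / 4/15 = 3/8 ≈ 0.3750.

3/8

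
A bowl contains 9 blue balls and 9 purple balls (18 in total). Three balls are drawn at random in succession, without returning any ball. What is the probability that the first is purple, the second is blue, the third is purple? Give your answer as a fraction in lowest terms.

Multiply the conditional probability of each draw in order, without replacement, so each draw removes one from its color and from the total.
P = (9/18) · (9/17) · (8/16) = 9/68 ≈ 0.1324.

9/68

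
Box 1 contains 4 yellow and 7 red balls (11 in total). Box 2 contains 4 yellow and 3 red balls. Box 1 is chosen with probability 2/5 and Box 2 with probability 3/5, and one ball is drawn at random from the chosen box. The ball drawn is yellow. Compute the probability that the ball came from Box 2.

P(yellow | Box 1) = 4/11; P(yellow | Box 2) = 4/7.
P(yellow) = 2/5·4/11 + 3/5·4/7 = 188/385.
By Bayes' rule, P(Box 2 | yellow) = 12/35 / 188/385 = 33/47 ≈ 0.7021.

33/47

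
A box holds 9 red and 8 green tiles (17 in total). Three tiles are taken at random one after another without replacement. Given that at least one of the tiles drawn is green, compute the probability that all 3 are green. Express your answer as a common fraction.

P(all 3 green) = C(8,3)/C(17,3) = 7/85; P(at least one green) = 1 − C(9,3)/C(17,3) = 149/170.
Since 'all 3 green' ⊆ 'at least one green', P(all 3 | at least one) = 7/85 / 149/170 = 14/149 ≈ 0.0940.

14/149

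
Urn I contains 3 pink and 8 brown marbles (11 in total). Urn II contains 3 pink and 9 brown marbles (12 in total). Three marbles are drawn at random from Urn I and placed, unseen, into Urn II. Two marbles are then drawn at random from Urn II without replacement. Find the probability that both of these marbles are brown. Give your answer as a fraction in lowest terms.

1048/1925

Condition on how many of the transferred marbles are brown (from Urn I: 8 brown of 11; then Urn II has 15 total).
  0 brown: C(8,0)C(3,3)/C(11,3) = 1/165; then P = C(9,2)/C(15,2) = 12/35
  1 brown: C(8,1)C(3,2)/C(11,3) = 8/55; then P = C(10,2)/C(15,2) = 3/7
  2 brown: C(8,2)C(3,1)/C(11,3) = 28/55; then P = C(11,2)/C(15,2) = 11/21
  3 brown: C(8,3)C(3,0)/C(11,3) = 56/165; then P = C(12,2)/C(15,2) = 22/35
P(both brown) = 1048/1925 ≈ 0.5444.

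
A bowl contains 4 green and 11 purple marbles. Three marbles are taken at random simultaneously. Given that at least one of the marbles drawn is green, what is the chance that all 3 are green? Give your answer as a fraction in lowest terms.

P(all 3 green) = C(4,3)/C(15,3) = 4/455; P(at least one green) = 1 − C(11,3)/C(15,3) = 58/91.
Since 'all 3 green' ⊆ 'at least one green', P(all 3 | at least one) = 4/455 / 58/91 = 2/145 ≈ 0.0138.

2/145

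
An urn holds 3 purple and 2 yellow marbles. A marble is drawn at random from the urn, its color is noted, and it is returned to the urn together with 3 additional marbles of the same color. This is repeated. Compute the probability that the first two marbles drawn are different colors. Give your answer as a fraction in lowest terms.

Either yellow then purple, or purple then yellow; after the first draw the total is 8.
P = (2/5)·(3/8) + (3/5)·(2/8) = 3/10 ≈ 0.3000.

3/10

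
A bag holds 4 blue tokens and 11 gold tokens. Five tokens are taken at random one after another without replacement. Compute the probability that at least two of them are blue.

37/91

Sum the hypergeometric tail for j = 2,…,4 blue tokens.
Favorable = C(4,2)·C(11,3) + C(4,3)·C(11,2) + C(4,4)·C(11,1) = 1221; total = C(15,5) = 3003.
P = 1221/3003 = 37/91 ≈ 0.4066.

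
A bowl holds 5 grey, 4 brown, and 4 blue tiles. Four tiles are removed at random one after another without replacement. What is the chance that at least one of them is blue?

589/715

Use the complement: P(at least one blue) = 1 − P(no blue).
P(none) = C(9,4)/C(13,4) = 126/715.
So P = 1 − 126/715 = 589/715 ≈ 0.8238.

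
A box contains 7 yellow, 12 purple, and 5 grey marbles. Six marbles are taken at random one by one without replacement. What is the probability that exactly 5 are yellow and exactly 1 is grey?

15/19228

Unordered draws without replacement: count favorable combinations over C(24,6).
Favorable = C(7,5) · C(12,0) · C(5,1) = 105; total = C(24,6) = 134596.
P = 105/134596 = 15/19228 ≈ 0.0008.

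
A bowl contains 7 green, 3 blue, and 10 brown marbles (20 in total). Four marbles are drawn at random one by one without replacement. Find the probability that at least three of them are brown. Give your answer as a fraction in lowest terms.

Sum the hypergeometric tail for j = 3,…,4 brown marbles.
Favorable = C(10,3)·C(10,1) + C(10,4)·C(10,0) = 1410; total = C(20,4) = 4845.
P = 1410/4845 = 94/323 ≈ 0.2910.

94/323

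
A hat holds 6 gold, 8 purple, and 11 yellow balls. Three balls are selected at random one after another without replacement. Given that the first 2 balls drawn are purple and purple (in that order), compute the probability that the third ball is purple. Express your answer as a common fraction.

After removing 2 purple, the hat has 6 purple out of 23 remaining.
P(third is purple | given) = 6/23 ≈ 0.2609.

6/23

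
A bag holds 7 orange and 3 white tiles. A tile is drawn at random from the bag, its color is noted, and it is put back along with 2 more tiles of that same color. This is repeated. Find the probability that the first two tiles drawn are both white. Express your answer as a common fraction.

1/8

After a white draw the bag holds 5 white out of 12.
P = (3/10)·(5/12) = 1/8 ≈ 0.1250.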